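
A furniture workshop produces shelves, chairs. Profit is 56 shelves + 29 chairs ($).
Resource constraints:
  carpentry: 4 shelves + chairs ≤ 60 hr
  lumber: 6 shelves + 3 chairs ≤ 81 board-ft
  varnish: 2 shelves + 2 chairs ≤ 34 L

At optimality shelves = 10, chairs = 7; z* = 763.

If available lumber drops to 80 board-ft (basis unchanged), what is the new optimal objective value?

754

Binding: lumber and varnish. Non-binding: carpentry (13 unused).
Slack constraints have shadow price 0 (complementary slackness).
The binding rows give the dual system: 6·y_lumber + 2·y_varnish = 56 and 3·y_lumber + 2·y_varnish = 29.
Solving: y_lumber = 9, y_varnish = 1.
Δz = y_lumber·Δb = 9 × (-1) = -9, so new z* = 763 − 9 = 754.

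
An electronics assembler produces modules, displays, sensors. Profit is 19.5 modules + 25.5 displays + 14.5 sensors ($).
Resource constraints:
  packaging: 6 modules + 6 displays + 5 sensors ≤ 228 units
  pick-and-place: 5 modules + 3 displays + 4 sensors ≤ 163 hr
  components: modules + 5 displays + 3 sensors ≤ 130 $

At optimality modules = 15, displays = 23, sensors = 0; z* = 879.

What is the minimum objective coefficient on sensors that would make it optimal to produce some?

Check each constraint at x*: packaging 228/228 (tight); pick-and-place 144/163 (slack 19); components 130/130 (tight).
By complementary slackness, y = 0 for the non-binding constraint.
Dual feasibility on the basic columns requires 6·y_packaging + 1·y_components = 19.5, 6·y_packaging + 5·y_components = 25.5.
Solving: y_packaging = 3, y_components = 1.5.
sensors enters the basis when its profit ≥ yᵀa₃ = 3·5 + 1.5·3 = 19.5.

19.5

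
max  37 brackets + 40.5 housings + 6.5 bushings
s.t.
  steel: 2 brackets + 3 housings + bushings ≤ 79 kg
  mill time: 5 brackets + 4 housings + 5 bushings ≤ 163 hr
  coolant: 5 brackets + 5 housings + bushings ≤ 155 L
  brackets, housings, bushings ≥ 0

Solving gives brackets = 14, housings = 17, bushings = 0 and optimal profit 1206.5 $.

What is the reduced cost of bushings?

Binding: steel and coolant. Non-binding: mill time (25 unused).
Since mill time is not tight, its dual is 0.
The binding rows give the dual system: 2·y_steel + 5·y_coolant = 37 and 3·y_steel + 5·y_coolant = 40.5.
This yields shadow prices y_steel = 3.5, y_coolant = 6.
Reduced cost of bushings: c₃ − yᵀa₃ = 6.5 − (3.5·1 + 6·1) = 6.5 − 9.5 = -3.

-3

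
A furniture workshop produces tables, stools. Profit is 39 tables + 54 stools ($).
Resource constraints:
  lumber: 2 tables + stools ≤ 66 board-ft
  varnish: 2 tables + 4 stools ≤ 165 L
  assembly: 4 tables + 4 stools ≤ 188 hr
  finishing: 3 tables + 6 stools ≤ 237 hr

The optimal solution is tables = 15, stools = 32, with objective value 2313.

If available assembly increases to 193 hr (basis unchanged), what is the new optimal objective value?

Check each constraint at x*: lumber 62/66 (slack 4); varnish 158/165 (slack 7); assembly 188/188 (tight); finishing 237/237 (tight).
Since lumber, varnish are not tight, their duals are 0.
The binding rows give the dual system: 4·y_assembly + 3·y_finishing = 39 and 4·y_assembly + 6·y_finishing = 54.
→ y_assembly = 6 and y_finishing = 5.
Δz = y_assembly·Δb = 6 × (5) = 30, so new z* = 2313 + 30 = 2343.

2343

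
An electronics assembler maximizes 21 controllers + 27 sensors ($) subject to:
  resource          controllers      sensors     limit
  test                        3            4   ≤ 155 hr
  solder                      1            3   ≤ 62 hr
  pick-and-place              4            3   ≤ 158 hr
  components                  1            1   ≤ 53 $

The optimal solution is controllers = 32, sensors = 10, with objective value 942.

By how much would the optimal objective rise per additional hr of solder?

At the optimum: test uses 136 of 155 (slack = 19); solder uses 62 of 62 (binding); pick-and-place uses 158 of 158 (binding); components uses 42 of 53 (slack = 11).
Since test, components are not tight, their duals are 0.
From A_Bᵀ y = c: 1·y_solder + 4·y_pick-and-place = 21; 3·y_solder + 3·y_pick-and-place = 27.
This yields shadow prices y_solder = 5, y_pick-and-place = 4.
Shadow price of solder = 5.

5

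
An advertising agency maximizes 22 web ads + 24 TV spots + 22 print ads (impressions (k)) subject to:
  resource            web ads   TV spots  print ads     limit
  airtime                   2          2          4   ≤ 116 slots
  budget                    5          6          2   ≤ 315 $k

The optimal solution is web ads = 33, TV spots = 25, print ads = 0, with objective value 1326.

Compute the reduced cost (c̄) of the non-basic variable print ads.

Both airtime and budget are binding at x*.
From A_Bᵀ y = c: 2·y_airtime + 5·y_budget = 22; 2·y_airtime + 6·y_budget = 24.
Solving: y_airtime = 6, y_budget = 2.
Reduced cost of print ads: c₃ − yᵀa₃ = 22 − (6·4 + 2·2) = 22 − 28 = -6.

-6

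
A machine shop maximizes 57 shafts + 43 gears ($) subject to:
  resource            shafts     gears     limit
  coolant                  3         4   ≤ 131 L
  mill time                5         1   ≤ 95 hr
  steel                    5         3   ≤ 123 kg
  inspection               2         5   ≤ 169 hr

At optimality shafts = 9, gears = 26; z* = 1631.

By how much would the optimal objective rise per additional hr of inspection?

0

At the optimum: coolant uses 131 of 131 (binding); mill time uses 71 of 95 (slack = 24); steel uses 123 of 123 (binding); inspection uses 148 of 169 (slack = 21).
By complementary slackness, y = 0 for the non-binding constraints.
From A_Bᵀ y = c: 3·y_coolant + 5·y_steel = 57; 4·y_coolant + 3·y_steel = 43.
→ y_coolant = 4 and y_steel = 9.
Shadow price of inspection = 0.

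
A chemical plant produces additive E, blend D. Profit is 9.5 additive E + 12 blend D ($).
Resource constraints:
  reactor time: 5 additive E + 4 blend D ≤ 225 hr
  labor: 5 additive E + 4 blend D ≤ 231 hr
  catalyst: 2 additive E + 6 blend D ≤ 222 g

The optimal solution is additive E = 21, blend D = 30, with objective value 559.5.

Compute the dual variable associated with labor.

At the optimum: reactor time uses 225 of 225 (binding); labor uses 225 of 231 (slack = 6); catalyst uses 222 of 222 (binding).
Since labor is not tight, its dual is 0.
The binding rows give the dual system: 5·y_reactor time + 2·y_catalyst = 9.5 and 4·y_reactor time + 6·y_catalyst = 12.
→ y_reactor time = 1.5 and y_catalyst = 1.
Shadow price of labor = 0.

0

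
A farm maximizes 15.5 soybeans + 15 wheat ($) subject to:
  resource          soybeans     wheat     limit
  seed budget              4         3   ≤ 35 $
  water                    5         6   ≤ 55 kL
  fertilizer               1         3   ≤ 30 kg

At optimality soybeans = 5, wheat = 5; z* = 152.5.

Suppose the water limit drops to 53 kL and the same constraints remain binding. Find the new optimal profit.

149.5

Check each constraint at x*: seed budget 35/35 (tight); water 55/55 (tight); fertilizer 20/30 (slack 10).
Since fertilizer is not tight, its dual is 0.
The binding rows give the dual system: 4·y_seed budget + 5·y_water = 15.5 and 3·y_seed budget + 6·y_water = 15.
This yields shadow prices y_seed budget = 2, y_water = 1.5.
Δz = y_water·Δb = 1.5 × (-2) = -3, so new z* = 152.5 − 3 = 149.5.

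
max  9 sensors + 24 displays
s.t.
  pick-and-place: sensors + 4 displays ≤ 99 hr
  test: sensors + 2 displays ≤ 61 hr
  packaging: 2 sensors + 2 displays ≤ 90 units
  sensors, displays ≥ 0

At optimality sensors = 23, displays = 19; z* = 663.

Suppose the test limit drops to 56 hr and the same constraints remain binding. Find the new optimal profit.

633

At the optimum: pick-and-place uses 99 of 99 (binding); test uses 61 of 61 (binding); packaging uses 84 of 90 (slack = 6).
Slack constraints have shadow price 0 (complementary slackness).
Dual feasibility on the basic columns requires 1·y_pick-and-place + 1·y_test = 9, 4·y_pick-and-place + 2·y_test = 24.
→ y_pick-and-place = 3 and y_test = 6.
Δz = y_test·Δb = 6 × (-5) = -30, so new z* = 663 − 30 = 633.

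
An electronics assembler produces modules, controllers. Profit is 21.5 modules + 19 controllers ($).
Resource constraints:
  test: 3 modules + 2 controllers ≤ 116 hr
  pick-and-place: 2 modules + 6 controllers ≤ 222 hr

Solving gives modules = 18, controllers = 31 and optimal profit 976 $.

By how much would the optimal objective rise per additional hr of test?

6.5

Check each constraint at x*: test 116/116 (tight); pick-and-place 222/222 (tight).
The binding rows give the dual system: 3·y_test + 2·y_pick-and-place = 21.5 and 2·y_test + 6·y_pick-and-place = 19.
This yields shadow prices y_test = 6.5, y_pick-and-place = 1.
Shadow price of test = 6.5.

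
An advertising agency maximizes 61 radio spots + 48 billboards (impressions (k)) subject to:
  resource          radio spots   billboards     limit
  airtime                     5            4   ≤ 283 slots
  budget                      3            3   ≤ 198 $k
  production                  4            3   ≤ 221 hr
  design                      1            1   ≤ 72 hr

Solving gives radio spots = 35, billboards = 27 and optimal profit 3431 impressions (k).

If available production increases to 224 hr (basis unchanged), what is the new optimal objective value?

3443

Binding: airtime and production. Non-binding: budget (12 unused), design (10 unused).
By complementary slackness, y = 0 for the non-binding constraints.
From A_Bᵀ y = c: 5·y_airtime + 4·y_production = 61; 4·y_airtime + 3·y_production = 48.
This yields shadow prices y_airtime = 9, y_production = 4.
Δz = y_production·Δb = 4 × (3) = 12, so new z* = 3431 + 12 = 3443.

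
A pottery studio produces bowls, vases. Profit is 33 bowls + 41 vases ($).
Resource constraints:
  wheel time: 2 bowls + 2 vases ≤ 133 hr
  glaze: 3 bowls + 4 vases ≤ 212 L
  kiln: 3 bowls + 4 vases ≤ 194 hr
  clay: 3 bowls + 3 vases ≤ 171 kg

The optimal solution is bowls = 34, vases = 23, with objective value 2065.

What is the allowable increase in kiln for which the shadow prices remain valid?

Binding constraints: kiln, clay. The basis is B = [[3,4],[3,3]] with det -3.
Per unit increase in kiln, x* moves by d = (-1, 1).
The basis stays optimal until glaze becomes binding; allowable increase = 18 hr.

18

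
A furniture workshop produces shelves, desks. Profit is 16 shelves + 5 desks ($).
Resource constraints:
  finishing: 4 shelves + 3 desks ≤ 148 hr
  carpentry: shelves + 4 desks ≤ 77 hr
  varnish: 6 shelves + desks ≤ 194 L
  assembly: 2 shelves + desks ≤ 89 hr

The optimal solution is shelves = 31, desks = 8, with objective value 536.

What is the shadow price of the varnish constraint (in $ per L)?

Binding: finishing and varnish. Non-binding: carpentry (14 unused), assembly (19 unused).
By complementary slackness, y = 0 for the non-binding constraints.
Dual feasibility on the basic columns requires 4·y_finishing + 6·y_varnish = 16, 3·y_finishing + 1·y_varnish = 5.
Solving: y_finishing = 1, y_varnish = 2.
Shadow price of varnish = 2.

2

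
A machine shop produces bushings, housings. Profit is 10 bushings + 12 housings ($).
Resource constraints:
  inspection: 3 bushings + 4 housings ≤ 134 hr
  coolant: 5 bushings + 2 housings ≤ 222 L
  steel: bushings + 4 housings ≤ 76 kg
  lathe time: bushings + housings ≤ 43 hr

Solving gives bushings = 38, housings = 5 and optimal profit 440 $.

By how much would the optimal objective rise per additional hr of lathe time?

4

Check each constraint at x*: inspection 134/134 (tight); coolant 200/222 (slack 22); steel 58/76 (slack 18); lathe time 43/43 (tight).
Since coolant, steel are not tight, their duals are 0.
The binding rows give the dual system: 3·y_inspection + 1·y_lathe time = 10 and 4·y_inspection + 1·y_lathe time = 12.
This yields shadow prices y_inspection = 2, y_lathe time = 4.
Shadow price of lathe time = 4.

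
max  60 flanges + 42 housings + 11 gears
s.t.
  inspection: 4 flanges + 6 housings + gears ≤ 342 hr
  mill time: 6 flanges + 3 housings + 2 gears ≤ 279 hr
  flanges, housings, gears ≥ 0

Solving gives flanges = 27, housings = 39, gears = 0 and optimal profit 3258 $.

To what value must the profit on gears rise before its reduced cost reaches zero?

Check each constraint at x*: inspection 342/342 (tight); mill time 279/279 (tight).
Dual feasibility on the basic columns requires 4·y_inspection + 6·y_mill time = 60, 6·y_inspection + 3·y_mill time = 42.
Solving: y_inspection = 3, y_mill time = 8.
gears enters the basis when its profit ≥ yᵀa₃ = 3·1 + 8·2 = 19.

19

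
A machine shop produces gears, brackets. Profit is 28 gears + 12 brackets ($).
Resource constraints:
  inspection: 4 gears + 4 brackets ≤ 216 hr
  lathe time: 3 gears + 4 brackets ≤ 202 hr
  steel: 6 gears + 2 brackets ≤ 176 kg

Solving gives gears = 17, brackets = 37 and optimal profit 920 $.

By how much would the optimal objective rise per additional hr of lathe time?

Check each constraint at x*: inspection 216/216 (tight); lathe time 199/202 (slack 3); steel 176/176 (tight).
Since lathe time is not tight, its dual is 0.
Dual feasibility on the basic columns requires 4·y_inspection + 6·y_steel = 28, 4·y_inspection + 2·y_steel = 12.
→ y_inspection = 1 and y_steel = 4.
Shadow price of lathe time = 0.

0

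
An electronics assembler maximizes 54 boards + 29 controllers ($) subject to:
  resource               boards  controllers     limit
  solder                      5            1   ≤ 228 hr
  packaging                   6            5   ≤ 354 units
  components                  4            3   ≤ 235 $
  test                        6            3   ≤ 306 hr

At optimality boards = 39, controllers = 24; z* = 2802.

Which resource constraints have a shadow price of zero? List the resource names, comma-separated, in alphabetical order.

solder: 219/228 (slack 9)
packaging: 354/354 (binding)
components: 228/235 (slack 7)
test: 306/306 (binding)
By complementary slackness, a constraint with positive slack has shadow price 0 → components, solder.

components, solder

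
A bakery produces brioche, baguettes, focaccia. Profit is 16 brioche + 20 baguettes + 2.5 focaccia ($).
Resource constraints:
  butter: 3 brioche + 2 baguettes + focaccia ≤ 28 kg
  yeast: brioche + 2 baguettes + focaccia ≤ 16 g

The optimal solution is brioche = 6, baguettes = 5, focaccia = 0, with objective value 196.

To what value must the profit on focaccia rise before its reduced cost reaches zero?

10

At the optimum: butter uses 28 of 28 (binding); yeast uses 16 of 16 (binding).
The binding rows give the dual system: 3·y_butter + 1·y_yeast = 16 and 2·y_butter + 2·y_yeast = 20.
This yields shadow prices y_butter = 3, y_yeast = 7.
focaccia enters the basis when its profit ≥ yᵀa₃ = 3·1 + 7·1 = 10.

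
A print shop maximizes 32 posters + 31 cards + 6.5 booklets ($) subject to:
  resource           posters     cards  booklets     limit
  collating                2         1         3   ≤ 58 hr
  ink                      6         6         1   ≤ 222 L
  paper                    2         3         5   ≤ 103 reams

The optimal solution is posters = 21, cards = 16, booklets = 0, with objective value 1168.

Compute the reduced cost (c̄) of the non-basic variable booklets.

Binding: collating and ink. Non-binding: paper (13 unused).
By complementary slackness, y = 0 for the non-binding constraint.
From A_Bᵀ y = c: 2·y_collating + 6·y_ink = 32; 1·y_collating + 6·y_ink = 31.
Solving: y_collating = 1, y_ink = 5.
Reduced cost of booklets: c₃ − yᵀa₃ = 6.5 − (1·3 + 5·1) = 6.5 − 8 = -1.5.

-1.5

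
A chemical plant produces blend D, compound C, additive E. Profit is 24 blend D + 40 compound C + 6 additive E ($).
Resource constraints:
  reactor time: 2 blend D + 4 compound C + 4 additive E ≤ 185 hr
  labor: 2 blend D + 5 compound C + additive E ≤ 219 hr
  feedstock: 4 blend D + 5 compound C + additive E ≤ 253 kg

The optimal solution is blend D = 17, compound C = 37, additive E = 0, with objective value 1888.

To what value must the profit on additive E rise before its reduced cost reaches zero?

Binding: labor and feedstock. Non-binding: reactor time (3 unused).
Slack constraints have shadow price 0 (complementary slackness).
From A_Bᵀ y = c: 2·y_labor + 4·y_feedstock = 24; 5·y_labor + 5·y_feedstock = 40.
This yields shadow prices y_labor = 4, y_feedstock = 4.
additive E enters the basis when its profit ≥ yᵀa₃ = 4·1 + 4·1 = 8.

8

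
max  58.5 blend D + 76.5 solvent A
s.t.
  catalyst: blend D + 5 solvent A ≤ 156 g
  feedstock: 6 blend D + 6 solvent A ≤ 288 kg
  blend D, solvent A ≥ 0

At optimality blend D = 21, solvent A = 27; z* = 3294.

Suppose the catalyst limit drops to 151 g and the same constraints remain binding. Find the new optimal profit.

Both catalyst and feedstock are binding at x*.
From A_Bᵀ y = c: 1·y_catalyst + 6·y_feedstock = 58.5; 5·y_catalyst + 6·y_feedstock = 76.5.
Solving: y_catalyst = 4.5, y_feedstock = 9.
Δz = y_catalyst·Δb = 4.5 × (-5) = -22.5, so new z* = 3294 − 22.5 = 3271.5.

3271.5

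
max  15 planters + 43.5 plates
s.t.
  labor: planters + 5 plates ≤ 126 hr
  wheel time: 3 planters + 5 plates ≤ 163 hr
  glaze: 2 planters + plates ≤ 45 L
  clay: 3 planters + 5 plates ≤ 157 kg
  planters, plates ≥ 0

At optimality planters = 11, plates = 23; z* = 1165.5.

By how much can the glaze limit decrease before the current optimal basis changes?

19.8

Binding constraints: labor, glaze. The basis is B = [[1,5],[2,1]] with det -9.
Per unit decrease in glaze, x* moves by d = (-0.5556, 0.1111).
The basis stays optimal until planters reaches 0; allowable decrease = 19.8 L.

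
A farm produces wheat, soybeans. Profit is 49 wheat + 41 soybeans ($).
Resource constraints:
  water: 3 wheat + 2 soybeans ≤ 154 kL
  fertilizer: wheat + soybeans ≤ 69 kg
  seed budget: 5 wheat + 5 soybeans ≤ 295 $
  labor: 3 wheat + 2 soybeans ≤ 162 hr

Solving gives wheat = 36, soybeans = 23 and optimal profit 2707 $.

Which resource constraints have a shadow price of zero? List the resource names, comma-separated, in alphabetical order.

fertilizer, labor

water: 154/154 (binding)
fertilizer: 59/69 (slack 10)
seed budget: 295/295 (binding)
labor: 154/162 (slack 8)
By complementary slackness, a constraint with positive slack has shadow price 0 → fertilizer, labor.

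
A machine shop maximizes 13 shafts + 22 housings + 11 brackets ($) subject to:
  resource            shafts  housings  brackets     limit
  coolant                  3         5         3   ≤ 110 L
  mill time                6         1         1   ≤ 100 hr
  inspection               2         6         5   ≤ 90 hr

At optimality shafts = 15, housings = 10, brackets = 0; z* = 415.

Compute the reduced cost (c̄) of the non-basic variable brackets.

At the optimum: coolant uses 95 of 110 (slack = 15); mill time uses 100 of 100 (binding); inspection uses 90 of 90 (binding).
Since coolant is not tight, its dual is 0.
Dual feasibility on the basic columns requires 6·y_mill time + 2·y_inspection = 13, 1·y_mill time + 6·y_inspection = 22.
Solving: y_mill time = 1, y_inspection = 3.5.
Reduced cost of brackets: c₃ − yᵀa₃ = 11 − (1·1 + 3.5·5) = 11 − 18.5 = -7.5.

-7.5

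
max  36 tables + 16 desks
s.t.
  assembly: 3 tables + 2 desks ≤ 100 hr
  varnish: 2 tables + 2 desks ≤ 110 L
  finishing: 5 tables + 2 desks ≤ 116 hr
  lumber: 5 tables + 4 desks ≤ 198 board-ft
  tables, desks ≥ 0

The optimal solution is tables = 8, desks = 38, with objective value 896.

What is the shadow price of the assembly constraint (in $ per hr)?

2

Check each constraint at x*: assembly 100/100 (tight); varnish 92/110 (slack 18); finishing 116/116 (tight); lumber 192/198 (slack 6).
Slack constraints have shadow price 0 (complementary slackness).
From A_Bᵀ y = c: 3·y_assembly + 5·y_finishing = 36; 2·y_assembly + 2·y_finishing = 16.
This yields shadow prices y_assembly = 2, y_finishing = 6.
Shadow price of assembly = 2.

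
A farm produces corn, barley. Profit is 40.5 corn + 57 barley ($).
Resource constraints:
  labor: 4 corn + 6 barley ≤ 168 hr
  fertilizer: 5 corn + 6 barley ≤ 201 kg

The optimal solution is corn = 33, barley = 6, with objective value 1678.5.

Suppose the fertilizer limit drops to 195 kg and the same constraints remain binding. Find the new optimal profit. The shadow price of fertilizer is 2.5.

1663.5

Δb = -6, so new z* = 1678.5 + (2.5)·(-6) = 1678.5 − 15 = 1663.5.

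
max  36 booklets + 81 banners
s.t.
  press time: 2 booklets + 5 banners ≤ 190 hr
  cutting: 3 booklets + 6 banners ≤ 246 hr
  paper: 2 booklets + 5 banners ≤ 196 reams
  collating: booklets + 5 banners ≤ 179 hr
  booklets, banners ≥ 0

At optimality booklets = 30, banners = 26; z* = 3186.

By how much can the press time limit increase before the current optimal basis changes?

6

Binding constraints: press time, cutting. The basis is B = [[2,5],[3,6]] with det -3.
Per unit increase in press time, x* moves by d = (-2, 1).
The basis stays optimal until paper becomes binding; allowable increase = 6 hr.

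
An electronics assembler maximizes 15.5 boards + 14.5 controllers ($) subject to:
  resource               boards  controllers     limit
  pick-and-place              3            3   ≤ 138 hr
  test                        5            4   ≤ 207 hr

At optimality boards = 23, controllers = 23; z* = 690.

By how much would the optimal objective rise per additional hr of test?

1

Check each constraint at x*: pick-and-place 138/138 (tight); test 207/207 (tight).
The binding rows give the dual system: 3·y_pick-and-place + 5·y_test = 15.5 and 3·y_pick-and-place + 4·y_test = 14.5.
Solving: y_pick-and-place = 3.5, y_test = 1.
Shadow price of test = 1.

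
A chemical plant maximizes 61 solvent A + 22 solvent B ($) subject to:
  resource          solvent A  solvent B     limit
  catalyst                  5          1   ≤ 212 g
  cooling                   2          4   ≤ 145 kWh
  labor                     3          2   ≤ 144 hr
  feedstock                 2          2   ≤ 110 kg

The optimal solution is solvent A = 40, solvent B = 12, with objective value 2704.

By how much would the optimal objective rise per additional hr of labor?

At the optimum: catalyst uses 212 of 212 (binding); cooling uses 128 of 145 (slack = 17); labor uses 144 of 144 (binding); feedstock uses 104 of 110 (slack = 6).
Since cooling, feedstock are not tight, their duals are 0.
Dual feasibility on the basic columns requires 5·y_catalyst + 3·y_labor = 61, 1·y_catalyst + 2·y_labor = 22.
This yields shadow prices y_catalyst = 8, y_labor = 7.
Shadow price of labor = 7.

7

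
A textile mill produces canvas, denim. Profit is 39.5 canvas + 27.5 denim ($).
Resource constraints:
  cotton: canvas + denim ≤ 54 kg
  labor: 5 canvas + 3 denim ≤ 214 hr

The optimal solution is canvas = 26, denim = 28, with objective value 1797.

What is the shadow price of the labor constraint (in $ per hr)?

6

Check each constraint at x*: cotton 54/54 (tight); labor 214/214 (tight).
From A_Bᵀ y = c: 1·y_cotton + 5·y_labor = 39.5; 1·y_cotton + 3·y_labor = 27.5.
Solving: y_cotton = 9.5, y_labor = 6.
Shadow price of labor = 6.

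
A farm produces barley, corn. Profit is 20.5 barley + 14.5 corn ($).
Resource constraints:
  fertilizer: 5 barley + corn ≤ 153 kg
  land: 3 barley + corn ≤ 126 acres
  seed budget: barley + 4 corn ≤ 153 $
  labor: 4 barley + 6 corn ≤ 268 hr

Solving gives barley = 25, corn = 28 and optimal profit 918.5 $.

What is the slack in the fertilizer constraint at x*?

0

fertilizer used = 5·25 + 1·28 = 153; slack = 153 − 153 = 0.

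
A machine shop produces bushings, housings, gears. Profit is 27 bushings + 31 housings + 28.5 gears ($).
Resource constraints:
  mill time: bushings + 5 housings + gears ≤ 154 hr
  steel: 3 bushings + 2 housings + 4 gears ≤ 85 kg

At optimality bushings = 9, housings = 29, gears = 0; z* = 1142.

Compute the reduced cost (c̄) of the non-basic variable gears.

-6.5

Both mill time and steel are binding at x*.
Dual feasibility on the basic columns requires 1·y_mill time + 3·y_steel = 27, 5·y_mill time + 2·y_steel = 31.
Solving: y_mill time = 3, y_steel = 8.
Reduced cost of gears: c₃ − yᵀa₃ = 28.5 − (3·1 + 8·4) = 28.5 − 35 = -6.5.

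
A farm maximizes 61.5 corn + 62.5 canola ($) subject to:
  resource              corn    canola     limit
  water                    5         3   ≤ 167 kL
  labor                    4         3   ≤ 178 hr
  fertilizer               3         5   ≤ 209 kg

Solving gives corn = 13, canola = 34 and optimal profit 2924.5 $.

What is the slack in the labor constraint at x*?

labor used = 4·13 + 3·34 = 154; slack = 178 − 154 = 24.

24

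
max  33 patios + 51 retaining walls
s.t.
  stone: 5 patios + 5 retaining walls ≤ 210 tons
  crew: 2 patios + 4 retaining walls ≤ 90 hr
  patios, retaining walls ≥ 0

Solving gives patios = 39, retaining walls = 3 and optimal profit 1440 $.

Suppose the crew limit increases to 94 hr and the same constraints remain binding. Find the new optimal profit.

At the optimum: stone uses 210 of 210 (binding); crew uses 90 of 90 (binding).
From A_Bᵀ y = c: 5·y_stone + 2·y_crew = 33; 5·y_stone + 4·y_crew = 51.
This yields shadow prices y_stone = 3, y_crew = 9.
Δz = y_crew·Δb = 9 × (4) = 36, so new z* = 1440 + 36 = 1476.

1476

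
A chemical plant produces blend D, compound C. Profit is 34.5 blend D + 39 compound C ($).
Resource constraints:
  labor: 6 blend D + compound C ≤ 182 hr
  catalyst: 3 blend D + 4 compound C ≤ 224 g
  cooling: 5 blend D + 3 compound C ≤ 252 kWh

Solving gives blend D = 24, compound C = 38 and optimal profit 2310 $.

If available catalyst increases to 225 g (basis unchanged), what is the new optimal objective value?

2319.5

At the optimum: labor uses 182 of 182 (binding); catalyst uses 224 of 224 (binding); cooling uses 234 of 252 (slack = 18).
Since cooling is not tight, its dual is 0.
Dual feasibility on the basic columns requires 6·y_labor + 3·y_catalyst = 34.5, 1·y_labor + 4·y_catalyst = 39.
→ y_labor = 1 and y_catalyst = 9.5.
Δz = y_catalyst·Δb = 9.5 × (1) = 9.5, so new z* = 2310 + 9.5 = 2319.5.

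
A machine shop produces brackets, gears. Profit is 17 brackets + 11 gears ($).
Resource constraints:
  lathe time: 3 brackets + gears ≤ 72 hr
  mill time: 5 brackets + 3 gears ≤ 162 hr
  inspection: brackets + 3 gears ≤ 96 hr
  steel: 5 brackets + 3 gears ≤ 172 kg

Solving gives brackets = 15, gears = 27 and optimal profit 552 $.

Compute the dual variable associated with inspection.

Check each constraint at x*: lathe time 72/72 (tight); mill time 156/162 (slack 6); inspection 96/96 (tight); steel 156/172 (slack 16).
Since mill time, steel are not tight, their duals are 0.
The binding rows give the dual system: 3·y_lathe time + 1·y_inspection = 17 and 1·y_lathe time + 3·y_inspection = 11.
This yields shadow prices y_lathe time = 5, y_inspection = 2.
Shadow price of inspection = 2.

2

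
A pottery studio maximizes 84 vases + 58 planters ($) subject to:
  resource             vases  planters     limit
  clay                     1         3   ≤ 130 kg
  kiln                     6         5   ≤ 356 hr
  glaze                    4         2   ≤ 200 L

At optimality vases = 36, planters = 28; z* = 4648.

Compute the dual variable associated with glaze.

9

Binding: kiln and glaze. Non-binding: clay (10 unused).
Slack constraints have shadow price 0 (complementary slackness).
Dual feasibility on the basic columns requires 6·y_kiln + 4·y_glaze = 84, 5·y_kiln + 2·y_glaze = 58.
Solving: y_kiln = 8, y_glaze = 9.
Shadow price of glaze = 9.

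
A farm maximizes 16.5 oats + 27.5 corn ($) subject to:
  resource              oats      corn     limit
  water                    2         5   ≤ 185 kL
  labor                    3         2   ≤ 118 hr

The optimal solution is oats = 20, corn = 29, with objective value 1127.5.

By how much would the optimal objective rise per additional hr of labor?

2.5

Both water and labor are binding at x*.
The binding rows give the dual system: 2·y_water + 3·y_labor = 16.5 and 5·y_water + 2·y_labor = 27.5.
Solving: y_water = 4.5, y_labor = 2.5.
Shadow price of labor = 2.5.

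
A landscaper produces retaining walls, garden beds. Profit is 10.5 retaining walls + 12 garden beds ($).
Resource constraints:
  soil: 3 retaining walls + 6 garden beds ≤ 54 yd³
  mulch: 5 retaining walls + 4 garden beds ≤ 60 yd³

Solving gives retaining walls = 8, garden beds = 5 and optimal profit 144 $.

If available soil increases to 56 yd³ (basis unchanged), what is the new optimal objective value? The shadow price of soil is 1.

146

Δb = 2, so new z* = 144 + (1)·(2) = 144 + 2 = 146.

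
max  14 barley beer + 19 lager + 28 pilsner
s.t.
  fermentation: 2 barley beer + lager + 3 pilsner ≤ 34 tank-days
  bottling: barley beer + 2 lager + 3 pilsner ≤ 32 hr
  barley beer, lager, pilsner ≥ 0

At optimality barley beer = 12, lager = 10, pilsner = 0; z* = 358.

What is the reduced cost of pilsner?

At the optimum: fermentation uses 34 of 34 (binding); bottling uses 32 of 32 (binding).
The binding rows give the dual system: 2·y_fermentation + 1·y_bottling = 14 and 1·y_fermentation + 2·y_bottling = 19.
Solving: y_fermentation = 3, y_bottling = 8.
Reduced cost of pilsner: c₃ − yᵀa₃ = 28 − (3·3 + 8·3) = 28 − 33 = -5.

-5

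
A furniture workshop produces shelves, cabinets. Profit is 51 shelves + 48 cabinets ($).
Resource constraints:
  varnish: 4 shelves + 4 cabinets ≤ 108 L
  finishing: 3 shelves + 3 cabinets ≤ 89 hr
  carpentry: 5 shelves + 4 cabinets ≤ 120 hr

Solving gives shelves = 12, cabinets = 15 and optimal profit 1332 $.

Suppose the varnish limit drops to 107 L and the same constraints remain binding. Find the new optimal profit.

1323

Binding: varnish and carpentry. Non-binding: finishing (8 unused).
By complementary slackness, y = 0 for the non-binding constraint.
The binding rows give the dual system: 4·y_varnish + 5·y_carpentry = 51 and 4·y_varnish + 4·y_carpentry = 48.
This yields shadow prices y_varnish = 9, y_carpentry = 3.
Δz = y_varnish·Δb = 9 × (-1) = -9, so new z* = 1332 − 9 = 1323.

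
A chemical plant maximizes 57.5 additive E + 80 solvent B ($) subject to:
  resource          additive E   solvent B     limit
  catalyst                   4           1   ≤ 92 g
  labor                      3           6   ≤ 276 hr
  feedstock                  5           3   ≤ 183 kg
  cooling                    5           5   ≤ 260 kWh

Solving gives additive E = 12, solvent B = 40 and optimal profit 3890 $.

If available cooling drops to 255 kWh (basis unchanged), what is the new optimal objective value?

3855

Binding: labor and cooling. Non-binding: catalyst (4 unused), feedstock (3 unused).
Slack constraints have shadow price 0 (complementary slackness).
From A_Bᵀ y = c: 3·y_labor + 5·y_cooling = 57.5; 6·y_labor + 5·y_cooling = 80.
→ y_labor = 7.5 and y_cooling = 7.
Δz = y_cooling·Δb = 7 × (-5) = -35, so new z* = 3890 − 35 = 3855.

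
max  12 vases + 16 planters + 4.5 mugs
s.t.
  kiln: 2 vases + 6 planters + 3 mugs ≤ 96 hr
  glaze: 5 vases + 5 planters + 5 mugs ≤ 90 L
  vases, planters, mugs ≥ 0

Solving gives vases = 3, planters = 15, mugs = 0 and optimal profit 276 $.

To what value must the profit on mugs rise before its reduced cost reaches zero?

At the optimum: kiln uses 96 of 96 (binding); glaze uses 90 of 90 (binding).
From A_Bᵀ y = c: 2·y_kiln + 5·y_glaze = 12; 6·y_kiln + 5·y_glaze = 16.
This yields shadow prices y_kiln = 1, y_glaze = 2.
mugs enters the basis when its profit ≥ yᵀa₃ = 1·3 + 2·5 = 13.

13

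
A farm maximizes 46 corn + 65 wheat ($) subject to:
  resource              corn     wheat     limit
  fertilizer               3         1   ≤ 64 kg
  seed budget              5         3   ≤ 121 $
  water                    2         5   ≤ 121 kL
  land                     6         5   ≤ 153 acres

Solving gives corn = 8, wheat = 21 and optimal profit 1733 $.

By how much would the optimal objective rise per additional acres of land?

Binding: water and land. Non-binding: fertilizer (19 unused), seed budget (18 unused).
By complementary slackness, y = 0 for the non-binding constraints.
Dual feasibility on the basic columns requires 2·y_water + 6·y_land = 46, 5·y_water + 5·y_land = 65.
This yields shadow prices y_water = 8, y_land = 5.
Shadow price of land = 5.

5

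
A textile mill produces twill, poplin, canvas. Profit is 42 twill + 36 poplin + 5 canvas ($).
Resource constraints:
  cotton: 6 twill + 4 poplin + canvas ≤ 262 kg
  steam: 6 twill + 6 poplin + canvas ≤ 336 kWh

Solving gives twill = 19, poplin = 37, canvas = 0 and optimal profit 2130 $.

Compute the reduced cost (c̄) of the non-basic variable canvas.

-2

At the optimum: cotton uses 262 of 262 (binding); steam uses 336 of 336 (binding).
Dual feasibility on the basic columns requires 6·y_cotton + 6·y_steam = 42, 4·y_cotton + 6·y_steam = 36.
Solving: y_cotton = 3, y_steam = 4.
Reduced cost of canvas: c₃ − yᵀa₃ = 5 − (3·1 + 4·1) = 5 − 7 = -2.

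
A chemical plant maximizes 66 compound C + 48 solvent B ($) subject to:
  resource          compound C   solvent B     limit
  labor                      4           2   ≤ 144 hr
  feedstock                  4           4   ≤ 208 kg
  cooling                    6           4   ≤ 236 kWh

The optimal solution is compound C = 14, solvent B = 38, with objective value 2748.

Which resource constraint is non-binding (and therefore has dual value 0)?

labor

labor: 132/144 (slack 12)
feedstock: 208/208 (binding)
cooling: 236/236 (binding)
By complementary slackness, a constraint with positive slack has shadow price 0 → labor.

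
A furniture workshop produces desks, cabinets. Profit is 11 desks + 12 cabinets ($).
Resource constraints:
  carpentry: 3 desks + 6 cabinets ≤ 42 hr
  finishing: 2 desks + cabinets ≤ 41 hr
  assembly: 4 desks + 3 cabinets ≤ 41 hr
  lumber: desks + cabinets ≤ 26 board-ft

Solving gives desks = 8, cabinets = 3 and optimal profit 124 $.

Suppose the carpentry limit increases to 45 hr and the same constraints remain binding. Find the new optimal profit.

127

At the optimum: carpentry uses 42 of 42 (binding); finishing uses 19 of 41 (slack = 22); assembly uses 41 of 41 (binding); lumber uses 11 of 26 (slack = 15).
Since finishing, lumber are not tight, their duals are 0.
Dual feasibility on the basic columns requires 3·y_carpentry + 4·y_assembly = 11, 6·y_carpentry + 3·y_assembly = 12.
This yields shadow prices y_carpentry = 1, y_assembly = 2.
Δz = y_carpentry·Δb = 1 × (3) = 3, so new z* = 124 + 3 = 127.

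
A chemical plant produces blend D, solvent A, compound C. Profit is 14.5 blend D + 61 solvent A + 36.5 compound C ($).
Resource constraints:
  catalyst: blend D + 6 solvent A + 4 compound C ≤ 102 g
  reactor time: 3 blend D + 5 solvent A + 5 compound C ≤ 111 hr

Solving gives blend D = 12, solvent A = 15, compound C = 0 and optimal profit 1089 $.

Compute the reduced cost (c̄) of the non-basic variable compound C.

-7.5

Check each constraint at x*: catalyst 102/102 (tight); reactor time 111/111 (tight).
From A_Bᵀ y = c: 1·y_catalyst + 3·y_reactor time = 14.5; 6·y_catalyst + 5·y_reactor time = 61.
Solving: y_catalyst = 8.5, y_reactor time = 2.
Reduced cost of compound C: c₃ − yᵀa₃ = 36.5 − (8.5·4 + 2·5) = 36.5 − 44 = -7.5.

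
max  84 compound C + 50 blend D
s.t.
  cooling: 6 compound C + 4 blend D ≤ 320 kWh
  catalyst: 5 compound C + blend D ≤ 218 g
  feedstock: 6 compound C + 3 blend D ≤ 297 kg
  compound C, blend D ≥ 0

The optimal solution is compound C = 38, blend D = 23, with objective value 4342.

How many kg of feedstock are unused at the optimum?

feedstock used = 6·38 + 3·23 = 297; slack = 297 − 297 = 0.

0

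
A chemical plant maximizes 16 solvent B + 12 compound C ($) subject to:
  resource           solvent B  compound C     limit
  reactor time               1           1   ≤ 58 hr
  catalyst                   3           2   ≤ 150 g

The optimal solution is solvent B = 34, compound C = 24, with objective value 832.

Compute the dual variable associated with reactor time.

4

At the optimum: reactor time uses 58 of 58 (binding); catalyst uses 150 of 150 (binding).
Dual feasibility on the basic columns requires 1·y_reactor time + 3·y_catalyst = 16, 1·y_reactor time + 2·y_catalyst = 12.
→ y_reactor time = 4 and y_catalyst = 4.
Shadow price of reactor time = 4.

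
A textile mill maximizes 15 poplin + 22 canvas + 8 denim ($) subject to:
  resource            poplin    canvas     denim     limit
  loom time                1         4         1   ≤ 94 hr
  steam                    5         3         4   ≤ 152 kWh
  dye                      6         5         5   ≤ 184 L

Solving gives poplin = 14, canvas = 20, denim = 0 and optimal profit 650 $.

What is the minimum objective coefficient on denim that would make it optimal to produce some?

13

Binding: loom time and dye. Non-binding: steam (22 unused).
Slack constraints have shadow price 0 (complementary slackness).
From A_Bᵀ y = c: 1·y_loom time + 6·y_dye = 15; 4·y_loom time + 5·y_dye = 22.
→ y_loom time = 3 and y_dye = 2.
denim enters the basis when its profit ≥ yᵀa₃ = 3·1 + 2·5 = 13.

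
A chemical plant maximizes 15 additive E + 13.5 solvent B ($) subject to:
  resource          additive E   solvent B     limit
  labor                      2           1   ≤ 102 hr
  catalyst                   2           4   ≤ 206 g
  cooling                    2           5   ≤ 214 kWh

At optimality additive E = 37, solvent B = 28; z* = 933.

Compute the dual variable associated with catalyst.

0

Check each constraint at x*: labor 102/102 (tight); catalyst 186/206 (slack 20); cooling 214/214 (tight).
Since catalyst is not tight, its dual is 0.
The binding rows give the dual system: 2·y_labor + 2·y_cooling = 15 and 1·y_labor + 5·y_cooling = 13.5.
This yields shadow prices y_labor = 6, y_cooling = 1.5.
Shadow price of catalyst = 0.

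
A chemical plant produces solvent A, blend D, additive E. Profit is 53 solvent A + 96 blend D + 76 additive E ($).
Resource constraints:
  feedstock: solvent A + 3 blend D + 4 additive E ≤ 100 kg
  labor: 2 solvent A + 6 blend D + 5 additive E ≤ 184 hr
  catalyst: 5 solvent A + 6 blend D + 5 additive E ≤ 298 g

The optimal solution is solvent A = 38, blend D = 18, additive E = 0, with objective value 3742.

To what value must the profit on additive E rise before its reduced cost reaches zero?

80

Check each constraint at x*: feedstock 92/100 (slack 8); labor 184/184 (tight); catalyst 298/298 (tight).
By complementary slackness, y = 0 for the non-binding constraint.
The binding rows give the dual system: 2·y_labor + 5·y_catalyst = 53 and 6·y_labor + 6·y_catalyst = 96.
→ y_labor = 9 and y_catalyst = 7.
additive E enters the basis when its profit ≥ yᵀa₃ = 9·5 + 7·5 = 80.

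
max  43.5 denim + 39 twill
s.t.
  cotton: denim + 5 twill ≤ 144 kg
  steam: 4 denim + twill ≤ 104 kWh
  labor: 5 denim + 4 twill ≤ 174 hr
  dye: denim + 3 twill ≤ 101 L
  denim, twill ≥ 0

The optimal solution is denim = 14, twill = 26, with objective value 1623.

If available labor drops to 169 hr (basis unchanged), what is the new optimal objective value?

Binding: cotton and labor. Non-binding: steam (22 unused), dye (9 unused).
By complementary slackness, y = 0 for the non-binding constraints.
From A_Bᵀ y = c: 1·y_cotton + 5·y_labor = 43.5; 5·y_cotton + 4·y_labor = 39.
→ y_cotton = 1 and y_labor = 8.5.
Δz = y_labor·Δb = 8.5 × (-5) = -42.5, so new z* = 1623 − 42.5 = 1580.5.

1580.5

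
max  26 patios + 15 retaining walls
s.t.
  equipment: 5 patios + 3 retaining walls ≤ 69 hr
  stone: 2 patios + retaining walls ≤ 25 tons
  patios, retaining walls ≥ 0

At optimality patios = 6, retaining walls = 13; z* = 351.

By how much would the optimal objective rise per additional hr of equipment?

4

Both equipment and stone are binding at x*.
Dual feasibility on the basic columns requires 5·y_equipment + 2·y_stone = 26, 3·y_equipment + 1·y_stone = 15.
Solving: y_equipment = 4, y_stone = 3.
Shadow price of equipment = 4.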